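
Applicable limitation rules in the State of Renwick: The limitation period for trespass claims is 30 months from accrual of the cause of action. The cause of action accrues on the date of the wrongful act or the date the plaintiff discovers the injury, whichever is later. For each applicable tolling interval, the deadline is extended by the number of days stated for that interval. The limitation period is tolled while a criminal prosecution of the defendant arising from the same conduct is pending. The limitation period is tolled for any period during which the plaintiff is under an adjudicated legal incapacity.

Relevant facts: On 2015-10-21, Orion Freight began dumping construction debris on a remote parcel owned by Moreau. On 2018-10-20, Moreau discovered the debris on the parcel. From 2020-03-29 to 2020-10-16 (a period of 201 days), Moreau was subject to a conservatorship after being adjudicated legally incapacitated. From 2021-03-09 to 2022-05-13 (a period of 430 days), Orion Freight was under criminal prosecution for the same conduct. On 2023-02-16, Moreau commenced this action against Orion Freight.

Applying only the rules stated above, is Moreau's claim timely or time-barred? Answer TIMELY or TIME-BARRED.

Because discovery on 2018-10-20 post-dates the 2015-10-21 act, accrual under the later-of rule falls on 2018-10-20.
The untolled deadline — 30 months after 2018-10-20 — is 2021-04-20.
The plaintiff's legal incapacity from 2020-03-29 to 2020-10-16 tolled the period for 201 days, extending the deadline to 2021-11-07.
Because the pending criminal prosecution ran from 2021-03-09 to 2022-05-13, the deadline is extended by 430 days to 2023-01-11.
Moreau filed on 2023-02-16, after the 2023-01-11 deadline, so the action is time-barred.

TIME-BARRED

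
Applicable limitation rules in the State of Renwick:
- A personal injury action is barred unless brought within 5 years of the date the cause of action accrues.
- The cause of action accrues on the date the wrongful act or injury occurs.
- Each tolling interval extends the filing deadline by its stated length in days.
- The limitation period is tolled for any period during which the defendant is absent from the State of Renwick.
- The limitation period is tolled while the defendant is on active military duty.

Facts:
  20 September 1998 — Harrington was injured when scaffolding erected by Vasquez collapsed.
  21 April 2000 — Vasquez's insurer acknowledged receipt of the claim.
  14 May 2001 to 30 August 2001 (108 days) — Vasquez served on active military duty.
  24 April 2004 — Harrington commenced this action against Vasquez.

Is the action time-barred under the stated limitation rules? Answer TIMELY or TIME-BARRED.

TIME-BARRED

The cause of action accrued on 20 September 1998, the date of the act.
The untolled deadline — 5 years after 20 September 1998 — is 20 September 2003.
The defendant's active military service from 14 May 2001 to 30 August 2001 tolled the period for 108 days, extending the deadline to 6 January 2004.
Nothing else in the chronology tolls or restarts the period.
The 24 April 2004 filing falls after the 6 January 2004 deadline; the claim is time-barred.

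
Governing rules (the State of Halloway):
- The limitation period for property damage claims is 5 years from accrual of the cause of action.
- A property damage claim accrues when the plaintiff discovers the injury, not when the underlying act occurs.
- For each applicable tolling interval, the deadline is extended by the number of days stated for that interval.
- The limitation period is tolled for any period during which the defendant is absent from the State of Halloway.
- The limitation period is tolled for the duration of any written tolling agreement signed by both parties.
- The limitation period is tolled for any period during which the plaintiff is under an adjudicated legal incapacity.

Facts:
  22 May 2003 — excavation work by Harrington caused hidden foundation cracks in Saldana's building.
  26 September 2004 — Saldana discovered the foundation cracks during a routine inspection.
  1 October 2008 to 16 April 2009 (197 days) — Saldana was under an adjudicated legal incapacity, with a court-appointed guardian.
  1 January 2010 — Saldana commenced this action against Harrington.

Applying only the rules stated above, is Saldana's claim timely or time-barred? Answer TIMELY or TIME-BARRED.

TIMELY

Accrual is tied to discovery, so the period began on 26 September 2004 rather than on 22 May 2003 when the act occurred.
The untolled deadline — 5 years after 26 September 2004 — is 26 September 2009.
The period was tolled for 197 days by the plaintiff's legal incapacity (1 October 2008 to 16 April 2009), pushing the deadline to 11 April 2010.
The 1 January 2010 filing precedes the 11 April 2010 deadline; the claim is timely.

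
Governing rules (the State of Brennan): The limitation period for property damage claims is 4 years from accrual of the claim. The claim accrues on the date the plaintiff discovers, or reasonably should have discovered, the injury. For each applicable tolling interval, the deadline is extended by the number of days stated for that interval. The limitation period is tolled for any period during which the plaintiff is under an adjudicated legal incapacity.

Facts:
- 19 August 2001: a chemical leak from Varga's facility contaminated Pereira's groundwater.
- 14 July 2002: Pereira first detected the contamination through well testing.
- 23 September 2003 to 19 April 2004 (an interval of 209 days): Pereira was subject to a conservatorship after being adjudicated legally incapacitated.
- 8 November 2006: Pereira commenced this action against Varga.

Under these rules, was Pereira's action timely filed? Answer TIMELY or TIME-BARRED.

The claim did not accrue until Pereira discovered the injury on 14 July 2002; the 19 August 2001 act date does not start the clock under the stated rule.
The untolled deadline — 4 years after 14 July 2002 — is 14 July 2006.
Because the plaintiff's legal incapacity ran from 23 September 2003 to 19 April 2004, the deadline is extended by 209 days to 8 February 2007.
Filing on 8 November 2006 beat the 8 February 2007 deadline — the action is timely.

TIMELY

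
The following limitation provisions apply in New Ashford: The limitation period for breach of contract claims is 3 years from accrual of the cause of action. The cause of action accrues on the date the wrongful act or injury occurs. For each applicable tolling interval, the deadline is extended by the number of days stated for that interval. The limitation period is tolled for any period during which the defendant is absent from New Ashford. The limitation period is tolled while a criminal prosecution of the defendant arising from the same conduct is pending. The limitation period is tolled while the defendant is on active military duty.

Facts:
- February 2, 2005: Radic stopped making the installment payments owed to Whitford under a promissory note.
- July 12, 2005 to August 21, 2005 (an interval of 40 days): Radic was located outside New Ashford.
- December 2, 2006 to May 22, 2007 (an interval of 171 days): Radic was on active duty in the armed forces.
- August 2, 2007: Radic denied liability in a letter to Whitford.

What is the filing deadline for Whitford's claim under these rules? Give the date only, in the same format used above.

August 31, 2008

The claim accrued on February 2, 2005, when the wrongful act occurred.
3 years from February 2, 2005 is February 2, 2008.
The period was tolled for 40 days by the defendant's absence from the jurisdiction (July 12, 2005 to August 21, 2005), pushing the deadline to March 13, 2008.
Because the defendant's active military service ran from December 2, 2006 to May 22, 2007, the deadline is extended by 171 days to August 31, 2008.
None of the other events listed affects the running of the period under the stated rules.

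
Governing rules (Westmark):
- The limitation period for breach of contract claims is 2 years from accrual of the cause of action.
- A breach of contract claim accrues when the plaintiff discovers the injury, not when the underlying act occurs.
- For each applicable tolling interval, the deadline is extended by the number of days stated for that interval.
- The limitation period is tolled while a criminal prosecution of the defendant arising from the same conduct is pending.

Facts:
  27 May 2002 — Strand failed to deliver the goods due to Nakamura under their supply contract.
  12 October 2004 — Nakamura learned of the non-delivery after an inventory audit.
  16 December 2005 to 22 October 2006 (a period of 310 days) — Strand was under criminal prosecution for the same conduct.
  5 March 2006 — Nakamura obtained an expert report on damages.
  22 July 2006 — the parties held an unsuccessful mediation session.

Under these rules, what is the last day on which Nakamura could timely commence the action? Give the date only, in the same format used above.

The claim did not accrue until Nakamura discovered the injury on 12 October 2004; the 27 May 2002 act date does not start the clock under the stated rule.
2 years from 12 October 2004 is 12 October 2006.
The period was tolled for 310 days by the pending criminal prosecution (16 December 2005 to 22 October 2006), pushing the deadline to 18 August 2007.
Nothing else in the chronology tolls or restarts the period.

18 August 2007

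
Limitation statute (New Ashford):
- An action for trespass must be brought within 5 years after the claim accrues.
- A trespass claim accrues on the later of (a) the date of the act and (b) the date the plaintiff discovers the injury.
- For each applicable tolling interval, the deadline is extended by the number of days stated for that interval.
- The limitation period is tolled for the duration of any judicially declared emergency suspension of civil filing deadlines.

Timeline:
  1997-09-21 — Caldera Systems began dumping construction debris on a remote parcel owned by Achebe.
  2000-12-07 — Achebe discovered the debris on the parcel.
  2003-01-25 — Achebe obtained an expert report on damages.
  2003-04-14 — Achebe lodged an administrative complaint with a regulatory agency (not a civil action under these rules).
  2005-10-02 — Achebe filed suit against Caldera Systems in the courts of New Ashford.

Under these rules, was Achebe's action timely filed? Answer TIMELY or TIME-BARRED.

Because discovery on 2000-12-07 post-dates the 1997-09-21 act, accrual under the later-of rule falls on 2000-12-07.
The untolled deadline — 5 years after 2000-12-07 — is 2005-12-07.
Nothing else in the chronology tolls or restarts the period.
Achebe filed on 2005-10-02, before the 2005-12-07 deadline, so the action is timely.

TIMELY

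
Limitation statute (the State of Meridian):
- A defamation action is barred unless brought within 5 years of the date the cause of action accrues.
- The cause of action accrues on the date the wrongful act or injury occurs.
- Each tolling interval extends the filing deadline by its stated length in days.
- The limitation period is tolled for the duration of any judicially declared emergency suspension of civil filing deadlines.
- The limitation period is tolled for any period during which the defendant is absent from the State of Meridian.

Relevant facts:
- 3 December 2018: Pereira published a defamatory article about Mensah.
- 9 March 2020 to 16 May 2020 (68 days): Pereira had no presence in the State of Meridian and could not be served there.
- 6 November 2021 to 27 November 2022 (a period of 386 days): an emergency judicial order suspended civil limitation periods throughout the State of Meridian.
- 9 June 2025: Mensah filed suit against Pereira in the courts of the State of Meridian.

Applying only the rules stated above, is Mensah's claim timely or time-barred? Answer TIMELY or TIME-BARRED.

TIME-BARRED

The limitation period began to run on 3 December 2018.
Adding the 5 years base period to 3 December 2018 gives a deadline of 3 December 2023, before any tolling.
Because the defendant's absence from the jurisdiction ran from 9 March 2020 to 16 May 2020, the deadline is extended by 68 days to 9 February 2024.
Because the emergency suspension of filing deadlines ran from 6 November 2021 to 27 November 2022, the deadline is extended by 386 days to 1 March 2025.
Filing on 9 June 2025 missed the 1 March 2025 deadline — the action is time-barred.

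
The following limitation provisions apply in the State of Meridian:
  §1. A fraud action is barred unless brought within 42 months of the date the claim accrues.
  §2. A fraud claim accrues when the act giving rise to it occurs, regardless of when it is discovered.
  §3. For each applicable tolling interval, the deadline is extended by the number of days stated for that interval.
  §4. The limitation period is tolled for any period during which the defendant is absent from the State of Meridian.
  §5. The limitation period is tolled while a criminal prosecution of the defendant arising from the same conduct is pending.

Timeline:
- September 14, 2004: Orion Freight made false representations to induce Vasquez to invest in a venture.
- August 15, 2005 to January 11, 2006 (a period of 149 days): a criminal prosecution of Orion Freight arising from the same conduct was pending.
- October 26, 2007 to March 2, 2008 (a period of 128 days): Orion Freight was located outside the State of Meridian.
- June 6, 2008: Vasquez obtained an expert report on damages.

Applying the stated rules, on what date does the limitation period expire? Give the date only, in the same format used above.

The claim accrued on September 14, 2004, when the wrongful act occurred.
Adding the 42 months base period to September 14, 2004 gives a deadline of March 14, 2008, before any tolling.
The period was tolled for 149 days by the pending criminal prosecution (August 15, 2005 to January 11, 2006), pushing the deadline to August 10, 2008.
Because the defendant's absence from the jurisdiction ran from October 26, 2007 to March 2, 2008, the deadline is extended by 128 days to December 16, 2008.
None of the other events listed affects the running of the period under the stated rules.

December 16, 2008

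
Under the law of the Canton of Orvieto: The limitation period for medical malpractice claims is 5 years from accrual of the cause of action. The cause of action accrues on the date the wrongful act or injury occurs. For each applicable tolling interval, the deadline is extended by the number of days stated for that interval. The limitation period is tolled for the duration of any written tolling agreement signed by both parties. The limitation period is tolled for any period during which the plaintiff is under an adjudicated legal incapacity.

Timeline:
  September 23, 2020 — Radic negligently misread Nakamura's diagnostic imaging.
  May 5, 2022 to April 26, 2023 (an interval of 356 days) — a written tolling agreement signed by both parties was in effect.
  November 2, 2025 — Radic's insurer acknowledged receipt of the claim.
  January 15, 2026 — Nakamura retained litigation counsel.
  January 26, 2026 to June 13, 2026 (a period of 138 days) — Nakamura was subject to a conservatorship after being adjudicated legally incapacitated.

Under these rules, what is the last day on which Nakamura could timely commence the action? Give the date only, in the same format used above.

The limitation period began to run on September 23, 2020.
Adding the 5 years base period to September 23, 2020 gives a deadline of September 23, 2025, before any tolling.
The written tolling agreement from May 5, 2022 to April 26, 2023 tolled the period for 356 days, extending the deadline to September 14, 2026.
Because the plaintiff's legal incapacity ran from January 26, 2026 to June 13, 2026, the deadline is extended by 138 days to January 30, 2027.
The other events in the timeline have no effect on the limitation period under the stated rules.

January 30, 2027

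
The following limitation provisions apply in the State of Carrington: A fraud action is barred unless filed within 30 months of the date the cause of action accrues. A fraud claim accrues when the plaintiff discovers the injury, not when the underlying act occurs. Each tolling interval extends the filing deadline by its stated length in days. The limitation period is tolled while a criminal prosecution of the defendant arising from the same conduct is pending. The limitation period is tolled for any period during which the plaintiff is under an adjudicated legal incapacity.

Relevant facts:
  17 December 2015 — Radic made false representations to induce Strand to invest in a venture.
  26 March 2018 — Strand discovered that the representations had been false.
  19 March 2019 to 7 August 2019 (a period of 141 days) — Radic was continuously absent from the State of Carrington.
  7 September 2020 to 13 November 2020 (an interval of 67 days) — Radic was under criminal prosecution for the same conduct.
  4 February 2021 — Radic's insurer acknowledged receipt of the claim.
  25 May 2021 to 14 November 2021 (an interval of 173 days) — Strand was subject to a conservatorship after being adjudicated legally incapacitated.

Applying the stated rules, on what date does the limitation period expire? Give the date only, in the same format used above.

2 December 2020

The claim did not accrue until Strand discovered the injury on 26 March 2018; the 17 December 2015 act date does not start the clock under the stated rule.
30 months from 26 March 2018 is 26 September 2020.
The period was tolled for 67 days by the pending criminal prosecution (7 September 2020 to 13 November 2020), pushing the deadline to 2 December 2020.
By the time the plaintiff's legal incapacity began on 25 May 2021, the limitation period had already expired on 2 December 2020; that interval cannot revive it.
No stated provision tolls the period for the defendant's absence, so the interval from 19 March 2019 to 7 August 2019 has no effect on the deadline.
Nothing else in the chronology tolls or restarts the period.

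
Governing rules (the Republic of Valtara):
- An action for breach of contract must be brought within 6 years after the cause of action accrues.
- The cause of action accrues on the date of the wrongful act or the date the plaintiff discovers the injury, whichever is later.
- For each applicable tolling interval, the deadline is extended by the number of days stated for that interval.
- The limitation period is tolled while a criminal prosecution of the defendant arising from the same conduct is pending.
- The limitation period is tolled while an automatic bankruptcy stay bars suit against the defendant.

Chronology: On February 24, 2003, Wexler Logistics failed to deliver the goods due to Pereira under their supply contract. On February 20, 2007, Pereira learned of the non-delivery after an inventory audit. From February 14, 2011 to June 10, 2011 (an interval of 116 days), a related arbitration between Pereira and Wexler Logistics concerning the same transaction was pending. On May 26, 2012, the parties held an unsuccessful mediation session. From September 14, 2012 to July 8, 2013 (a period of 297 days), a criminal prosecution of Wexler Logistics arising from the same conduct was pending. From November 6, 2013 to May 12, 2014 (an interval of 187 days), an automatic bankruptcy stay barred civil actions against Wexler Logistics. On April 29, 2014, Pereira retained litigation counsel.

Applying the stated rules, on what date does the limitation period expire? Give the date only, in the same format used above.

Taking the later of the act (February 24, 2003) and discovery (February 20, 2007), the claim accrued on February 20, 2007.
Adding the 6 years base period to February 20, 2007 gives a deadline of February 20, 2013, before any tolling.
Because the pending criminal prosecution ran from September 14, 2012 to July 8, 2013, the deadline is extended by 297 days to December 14, 2013.
The period was tolled for 187 days by the automatic bankruptcy stay (November 6, 2013 to May 12, 2014), pushing the deadline to June 19, 2014.
Although a pending arbitration ran from February 14, 2011 to June 10, 2011, the stated rules do not make that a tolling event, so it is disregarded.
The other events in the timeline have no effect on the limitation period under the stated rules.

June 19, 2014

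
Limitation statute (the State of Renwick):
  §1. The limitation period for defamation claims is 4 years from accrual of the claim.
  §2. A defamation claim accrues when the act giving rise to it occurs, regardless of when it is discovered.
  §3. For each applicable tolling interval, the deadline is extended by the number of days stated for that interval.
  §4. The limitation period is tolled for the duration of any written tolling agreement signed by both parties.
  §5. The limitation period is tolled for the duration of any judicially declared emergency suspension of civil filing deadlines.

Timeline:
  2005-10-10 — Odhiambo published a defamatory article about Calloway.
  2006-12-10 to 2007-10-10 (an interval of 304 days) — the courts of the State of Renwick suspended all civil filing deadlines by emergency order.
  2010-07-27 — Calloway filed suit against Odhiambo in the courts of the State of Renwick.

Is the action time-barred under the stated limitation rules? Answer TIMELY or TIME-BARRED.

TIMELY

The claim accrued on 2005-10-10, when the wrongful act occurred.
Adding the 4 years base period to 2005-10-10 gives a deadline of 2009-10-10, before any tolling.
The period was tolled for 304 days by the emergency suspension of filing deadlines (2006-12-10 to 2007-10-10), pushing the deadline to 2010-08-10.
Filing on 2010-07-27 beat the 2010-08-10 deadline — the action is timely.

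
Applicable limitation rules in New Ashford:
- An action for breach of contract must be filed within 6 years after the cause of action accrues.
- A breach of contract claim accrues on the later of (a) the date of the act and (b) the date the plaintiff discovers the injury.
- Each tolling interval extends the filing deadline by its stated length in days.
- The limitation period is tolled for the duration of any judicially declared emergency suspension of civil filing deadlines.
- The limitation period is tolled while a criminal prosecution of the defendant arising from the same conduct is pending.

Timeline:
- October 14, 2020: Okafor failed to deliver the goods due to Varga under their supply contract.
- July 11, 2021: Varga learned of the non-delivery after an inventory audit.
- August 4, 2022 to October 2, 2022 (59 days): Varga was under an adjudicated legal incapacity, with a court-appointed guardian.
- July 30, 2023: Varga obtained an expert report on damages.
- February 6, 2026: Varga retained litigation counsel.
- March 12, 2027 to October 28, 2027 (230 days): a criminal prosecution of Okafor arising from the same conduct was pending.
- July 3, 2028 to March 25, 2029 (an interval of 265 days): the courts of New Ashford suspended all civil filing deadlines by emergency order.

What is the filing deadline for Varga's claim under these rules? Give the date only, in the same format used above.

Because discovery on July 11, 2021 post-dates the October 14, 2020 act, accrual under the later-of rule falls on July 11, 2021.
Adding the 6 years base period to July 11, 2021 gives a deadline of July 11, 2027, before any tolling.
Because the pending criminal prosecution ran from March 12, 2027 to October 28, 2027, the deadline is extended by 230 days to February 26, 2028.
By the time the emergency suspension of filing deadlines began on July 3, 2028, the limitation period had already expired on February 26, 2028; that interval cannot revive it.
The plaintiff's legal incapacity from August 4, 2022 to October 2, 2022 does not toll the period, because no stated rule makes the plaintiff's incapacity a tolling event.
The other events in the timeline have no effect on the limitation period under the stated rules.

February 26, 2028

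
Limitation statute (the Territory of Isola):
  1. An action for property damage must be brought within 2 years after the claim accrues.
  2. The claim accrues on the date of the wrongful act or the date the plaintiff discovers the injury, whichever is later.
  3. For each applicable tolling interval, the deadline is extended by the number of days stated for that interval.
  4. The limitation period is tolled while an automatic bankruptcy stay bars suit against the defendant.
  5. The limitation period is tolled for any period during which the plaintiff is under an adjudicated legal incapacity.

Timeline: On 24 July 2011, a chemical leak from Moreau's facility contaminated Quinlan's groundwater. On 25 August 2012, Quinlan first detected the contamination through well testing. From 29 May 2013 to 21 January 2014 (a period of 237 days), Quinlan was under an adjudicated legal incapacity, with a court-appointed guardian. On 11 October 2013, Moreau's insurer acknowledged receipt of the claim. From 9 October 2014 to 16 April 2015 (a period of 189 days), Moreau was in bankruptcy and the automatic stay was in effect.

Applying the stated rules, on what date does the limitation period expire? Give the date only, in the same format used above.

The claim accrued on 25 August 2012 — the later of the 24 July 2011 act and the 25 August 2012 discovery.
2 years from 25 August 2012 is 25 August 2014.
The plaintiff's legal incapacity from 29 May 2013 to 21 January 2014 tolled the period for 237 days, extending the deadline to 19 April 2015.
The automatic bankruptcy stay from 9 October 2014 to 16 April 2015 tolled the period for 189 days, extending the deadline to 25 October 2015.
The other events in the timeline have no effect on the limitation period under the stated rules.

25 October 2015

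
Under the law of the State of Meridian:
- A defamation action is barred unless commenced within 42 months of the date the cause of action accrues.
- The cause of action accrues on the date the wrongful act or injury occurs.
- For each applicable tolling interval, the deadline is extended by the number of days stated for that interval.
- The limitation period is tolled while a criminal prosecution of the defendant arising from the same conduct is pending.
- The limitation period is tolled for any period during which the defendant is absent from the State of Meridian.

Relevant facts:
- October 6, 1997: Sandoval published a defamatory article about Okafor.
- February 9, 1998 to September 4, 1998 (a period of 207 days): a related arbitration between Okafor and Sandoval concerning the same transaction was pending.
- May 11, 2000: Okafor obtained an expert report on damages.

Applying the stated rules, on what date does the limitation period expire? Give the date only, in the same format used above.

The claim accrued on October 6, 1997, when the wrongful act occurred.
The untolled deadline — 42 months after October 6, 1997 — is April 6, 2001.
Although a pending arbitration ran from February 9, 1998 to September 4, 1998, the stated rules do not make that a tolling event, so it is disregarded.
Nothing else in the chronology tolls or restarts the period.

April 6, 2001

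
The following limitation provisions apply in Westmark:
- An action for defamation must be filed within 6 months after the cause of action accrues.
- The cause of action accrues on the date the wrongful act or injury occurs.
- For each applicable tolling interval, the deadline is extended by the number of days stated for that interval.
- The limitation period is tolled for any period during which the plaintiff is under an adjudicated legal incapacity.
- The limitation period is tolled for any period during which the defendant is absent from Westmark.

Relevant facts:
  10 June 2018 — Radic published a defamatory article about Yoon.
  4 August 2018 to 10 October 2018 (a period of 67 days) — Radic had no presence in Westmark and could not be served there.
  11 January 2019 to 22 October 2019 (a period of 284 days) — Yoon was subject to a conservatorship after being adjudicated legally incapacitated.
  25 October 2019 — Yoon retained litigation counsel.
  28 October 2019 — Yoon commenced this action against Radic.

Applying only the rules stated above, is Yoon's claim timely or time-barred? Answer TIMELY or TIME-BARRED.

TIMELY

The cause of action accrued on 10 June 2018, the date of the act.
Adding the 6 months base period to 10 June 2018 gives a deadline of 10 December 2018, before any tolling.
Because the defendant's absence from the jurisdiction ran from 4 August 2018 to 10 October 2018, the deadline is extended by 67 days to 15 February 2019.
Because the plaintiff's legal incapacity ran from 11 January 2019 to 22 October 2019, the deadline is extended by 284 days to 26 November 2019.
The other events in the timeline have no effect on the limitation period under the stated rules.
Filing on 28 October 2019 beat the 26 November 2019 deadline — the action is timely.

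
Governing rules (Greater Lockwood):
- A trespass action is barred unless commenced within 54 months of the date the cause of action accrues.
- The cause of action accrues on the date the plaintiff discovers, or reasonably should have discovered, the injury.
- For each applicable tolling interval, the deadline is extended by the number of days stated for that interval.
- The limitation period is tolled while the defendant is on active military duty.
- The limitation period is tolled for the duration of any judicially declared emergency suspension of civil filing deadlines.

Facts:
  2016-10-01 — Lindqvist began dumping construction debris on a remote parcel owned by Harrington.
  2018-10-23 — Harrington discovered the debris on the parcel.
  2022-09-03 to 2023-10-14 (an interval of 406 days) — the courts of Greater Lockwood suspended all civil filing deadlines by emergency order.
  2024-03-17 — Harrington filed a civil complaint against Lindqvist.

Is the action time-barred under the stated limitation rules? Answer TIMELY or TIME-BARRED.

TIMELY

Under the discovery rule, the claim accrued on 2018-10-23, when Harrington discovered the injury — not on the 2016-10-01 date of the underlying act.
The untolled deadline — 54 months after 2018-10-23 — is 2023-04-23.
The emergency suspension of filing deadlines from 2022-09-03 to 2023-10-14 tolled the period for 406 days, extending the deadline to 2024-06-02.
The 2024-03-17 filing precedes the 2024-06-02 deadline; the claim is timely.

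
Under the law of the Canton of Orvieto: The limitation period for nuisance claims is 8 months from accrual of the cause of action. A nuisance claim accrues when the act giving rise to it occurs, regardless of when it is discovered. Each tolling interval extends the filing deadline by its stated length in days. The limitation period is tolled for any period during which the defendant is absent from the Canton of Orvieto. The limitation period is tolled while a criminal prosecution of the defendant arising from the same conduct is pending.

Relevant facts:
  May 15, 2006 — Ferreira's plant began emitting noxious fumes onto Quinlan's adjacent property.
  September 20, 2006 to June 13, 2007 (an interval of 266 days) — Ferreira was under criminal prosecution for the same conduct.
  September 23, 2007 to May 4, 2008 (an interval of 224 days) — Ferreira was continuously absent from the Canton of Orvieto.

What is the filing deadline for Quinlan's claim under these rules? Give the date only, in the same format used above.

The limitation period began to run on May 15, 2006.
The untolled deadline — 8 months after May 15, 2006 — is January 15, 2007.
Because the pending criminal prosecution ran from September 20, 2006 to June 13, 2007, the deadline is extended by 266 days to October 8, 2007.
The defendant's absence from the jurisdiction from September 23, 2007 to May 4, 2008 tolled the period for 224 days, extending the deadline to May 19, 2008.

May 19, 2008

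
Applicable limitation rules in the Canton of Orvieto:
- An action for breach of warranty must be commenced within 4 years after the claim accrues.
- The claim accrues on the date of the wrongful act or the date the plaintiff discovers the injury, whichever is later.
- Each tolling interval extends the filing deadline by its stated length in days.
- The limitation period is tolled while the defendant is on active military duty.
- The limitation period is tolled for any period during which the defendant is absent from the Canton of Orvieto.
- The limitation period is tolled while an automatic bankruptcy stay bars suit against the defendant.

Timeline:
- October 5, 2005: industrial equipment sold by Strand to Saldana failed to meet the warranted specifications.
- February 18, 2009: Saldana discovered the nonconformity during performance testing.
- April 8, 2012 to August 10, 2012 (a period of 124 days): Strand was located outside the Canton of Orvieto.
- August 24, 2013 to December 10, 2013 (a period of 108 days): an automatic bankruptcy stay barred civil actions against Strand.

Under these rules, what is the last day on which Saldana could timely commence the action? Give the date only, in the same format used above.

The claim accrued on February 18, 2009 — the later of the October 5, 2005 act and the February 18, 2009 discovery.
4 years from February 18, 2009 is February 18, 2013.
Because the defendant's absence from the jurisdiction ran from April 8, 2012 to August 10, 2012, the deadline is extended by 124 days to June 22, 2013.
The automatic bankruptcy stay from August 24, 2013 to December 10, 2013 began after the period had already run on June 22, 2013, so it has no tolling effect.

June 22, 2013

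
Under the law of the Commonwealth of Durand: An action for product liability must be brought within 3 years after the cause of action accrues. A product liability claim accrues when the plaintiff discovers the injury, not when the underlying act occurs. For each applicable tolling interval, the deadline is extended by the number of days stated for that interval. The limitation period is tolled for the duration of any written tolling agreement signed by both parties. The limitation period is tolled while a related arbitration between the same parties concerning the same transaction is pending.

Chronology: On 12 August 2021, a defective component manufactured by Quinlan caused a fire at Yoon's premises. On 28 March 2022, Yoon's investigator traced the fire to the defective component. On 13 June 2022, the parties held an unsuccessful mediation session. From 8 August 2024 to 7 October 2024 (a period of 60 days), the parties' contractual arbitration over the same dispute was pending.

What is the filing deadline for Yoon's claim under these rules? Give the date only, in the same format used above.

The claim did not accrue until Yoon discovered the injury on 28 March 2022; the 12 August 2021 act date does not start the clock under the stated rule.
Adding the 3 years base period to 28 March 2022 gives a deadline of 28 March 2025, before any tolling.
Because the pending related arbitration ran from 8 August 2024 to 7 October 2024, the deadline is extended by 60 days to 27 May 2025.
None of the other events listed affects the running of the period under the stated rules.

27 May 2025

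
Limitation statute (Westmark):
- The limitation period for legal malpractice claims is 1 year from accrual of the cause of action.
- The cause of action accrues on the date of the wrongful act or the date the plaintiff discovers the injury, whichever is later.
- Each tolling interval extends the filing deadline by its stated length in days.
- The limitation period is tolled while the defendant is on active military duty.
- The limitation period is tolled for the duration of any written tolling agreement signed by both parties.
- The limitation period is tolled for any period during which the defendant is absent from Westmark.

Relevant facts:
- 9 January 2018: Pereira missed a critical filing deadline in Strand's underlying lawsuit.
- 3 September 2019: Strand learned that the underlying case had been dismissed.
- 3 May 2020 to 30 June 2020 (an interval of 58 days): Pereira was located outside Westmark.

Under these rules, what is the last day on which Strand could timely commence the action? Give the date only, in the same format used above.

The claim accrued on 3 September 2019 — the later of the 9 January 2018 act and the 3 September 2019 discovery.
1 year from 3 September 2019 is 3 September 2020.
Because the defendant's absence from the jurisdiction ran from 3 May 2020 to 30 June 2020, the deadline is extended by 58 days to 31 October 2020.

31 October 2020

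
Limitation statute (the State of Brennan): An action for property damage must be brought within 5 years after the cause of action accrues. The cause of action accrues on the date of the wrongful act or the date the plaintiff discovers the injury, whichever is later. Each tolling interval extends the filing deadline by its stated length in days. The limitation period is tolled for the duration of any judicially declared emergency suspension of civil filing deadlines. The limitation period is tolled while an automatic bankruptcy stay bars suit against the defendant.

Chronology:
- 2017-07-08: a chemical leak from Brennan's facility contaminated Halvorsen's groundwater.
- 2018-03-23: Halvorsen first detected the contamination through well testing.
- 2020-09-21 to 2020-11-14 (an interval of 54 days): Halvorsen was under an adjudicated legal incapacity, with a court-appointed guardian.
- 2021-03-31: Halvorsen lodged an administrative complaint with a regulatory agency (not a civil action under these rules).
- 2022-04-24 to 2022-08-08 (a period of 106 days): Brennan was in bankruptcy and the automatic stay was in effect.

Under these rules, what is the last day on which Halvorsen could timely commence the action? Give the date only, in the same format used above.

The claim accrued on 2018-03-23 — the later of the 2017-07-08 act and the 2018-03-23 discovery.
Adding the 5 years base period to 2018-03-23 gives a deadline of 2023-03-23, before any tolling.
The automatic bankruptcy stay from 2022-04-24 to 2022-08-08 tolled the period for 106 days, extending the deadline to 2023-07-07.
The plaintiff's legal incapacity from 2020-09-21 to 2020-11-14 does not toll the period, because no stated rule makes the plaintiff's incapacity a tolling event.
The other events in the timeline have no effect on the limitation period under the stated rules.

2023-07-07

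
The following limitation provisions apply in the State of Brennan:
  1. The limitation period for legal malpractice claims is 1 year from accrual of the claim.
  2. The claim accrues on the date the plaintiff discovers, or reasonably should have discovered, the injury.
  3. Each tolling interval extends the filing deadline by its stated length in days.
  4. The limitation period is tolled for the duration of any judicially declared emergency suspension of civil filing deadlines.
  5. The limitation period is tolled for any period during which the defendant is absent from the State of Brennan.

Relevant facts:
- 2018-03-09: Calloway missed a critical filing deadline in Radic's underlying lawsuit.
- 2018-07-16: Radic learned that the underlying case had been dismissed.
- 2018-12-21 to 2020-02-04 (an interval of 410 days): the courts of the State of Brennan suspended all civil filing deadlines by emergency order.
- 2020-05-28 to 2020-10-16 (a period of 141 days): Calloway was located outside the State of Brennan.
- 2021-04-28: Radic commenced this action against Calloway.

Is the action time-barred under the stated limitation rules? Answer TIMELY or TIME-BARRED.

TIME-BARRED

Accrual is tied to discovery, so the period began on 2018-07-16 rather than on 2018-03-09 when the act occurred.
1 year from 2018-07-16 is 2019-07-16.
The emergency suspension of filing deadlines from 2018-12-21 to 2020-02-04 tolled the period for 410 days, extending the deadline to 2020-08-29.
The period was tolled for 141 days by the defendant's absence from the jurisdiction (2020-05-28 to 2020-10-16), pushing the deadline to 2021-01-17.
Filing on 2021-04-28 missed the 2021-01-17 deadline — the action is time-barred.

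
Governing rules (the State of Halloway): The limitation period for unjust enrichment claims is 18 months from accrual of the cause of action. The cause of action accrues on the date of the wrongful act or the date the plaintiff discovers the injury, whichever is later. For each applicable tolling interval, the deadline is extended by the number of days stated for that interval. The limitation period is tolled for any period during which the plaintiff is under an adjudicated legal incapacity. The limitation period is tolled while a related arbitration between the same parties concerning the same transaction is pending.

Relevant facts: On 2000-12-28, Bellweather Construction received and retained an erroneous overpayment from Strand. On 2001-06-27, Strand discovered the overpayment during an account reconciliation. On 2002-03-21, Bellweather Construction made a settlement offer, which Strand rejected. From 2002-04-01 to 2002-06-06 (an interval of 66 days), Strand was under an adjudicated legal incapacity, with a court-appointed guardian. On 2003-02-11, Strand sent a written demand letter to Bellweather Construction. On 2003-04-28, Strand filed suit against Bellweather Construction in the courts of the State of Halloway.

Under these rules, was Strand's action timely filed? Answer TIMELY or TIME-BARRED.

TIME-BARRED

Because discovery on 2001-06-27 post-dates the 2000-12-28 act, accrual under the later-of rule falls on 2001-06-27.
Adding the 18 months base period to 2001-06-27 gives a deadline of 2002-12-27, before any tolling.
The plaintiff's legal incapacity from 2002-04-01 to 2002-06-06 tolled the period for 66 days, extending the deadline to 2003-03-03.
None of the other events listed affects the running of the period under the stated rules.
The 2003-04-28 filing falls after the 2003-03-03 deadline; the claim is time-barred.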